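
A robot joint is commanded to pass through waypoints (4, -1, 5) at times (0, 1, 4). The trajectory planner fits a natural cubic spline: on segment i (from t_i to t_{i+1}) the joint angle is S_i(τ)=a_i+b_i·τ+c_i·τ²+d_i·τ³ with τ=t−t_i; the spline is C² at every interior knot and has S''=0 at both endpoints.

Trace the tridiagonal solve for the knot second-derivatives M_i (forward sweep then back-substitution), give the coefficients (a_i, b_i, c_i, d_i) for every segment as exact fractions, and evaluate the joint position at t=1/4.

Δ: Δ0=-5, Δ1=2
row 1: diag=8, rhs=42; c'=3/8, d'=21/4
back: M1=21/4
M: M0=0, M1=21/4, M2=0
seg 0: a=4, c=M0/2=0, d=(M1−M0)/(6·1)=7/8, b=Δ0−h0·(2M0+M1)/6=-47/8
seg 1: a=-1, c=M1/2=21/8, d=(M2−M1)/(6·3)=-7/24, b=Δ1−h1·(2M1+M2)/6=-13/4
t_q=1/4 → seg 0, τ=1/4; S=4+-47/8·τ+0·τ²+7/8·τ³=1303/512

  seg 0: a=4 b=-47/8 c=0 d=7/8
  seg 1: a=-1 b=-13/4 c=21/8 d=-7/24
S(1/4) = 1303/512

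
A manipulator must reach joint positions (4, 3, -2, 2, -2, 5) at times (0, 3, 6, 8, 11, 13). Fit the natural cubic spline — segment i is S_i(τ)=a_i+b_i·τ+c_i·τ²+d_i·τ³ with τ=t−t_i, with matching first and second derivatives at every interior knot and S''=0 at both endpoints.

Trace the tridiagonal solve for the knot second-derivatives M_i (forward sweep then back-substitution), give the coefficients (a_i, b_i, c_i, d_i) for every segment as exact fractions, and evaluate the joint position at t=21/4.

Δ: Δ0=-1/3, Δ1=-5/3, Δ2=2, Δ3=-4/3, Δ4=7/2
row 1: diag=12, rhs=-8; c'=1/4, d'=-2/3
row 2: denom=10−3·1/4=37/4; d'=(22−3·-2/3)/(37/4)=96/37
row 3: denom=10−2·8/37=354/37; d'=(-20−2·96/37)/(354/37)=-466/177
row 4: denom=10−3·37/118=1069/118; d'=(29−3·-466/177)/(1069/118)=4354/1069
back: M4=4354/1069
back: M3=-466/177−37/118·4354/1069=-12539/3207
back: M2=96/37−8/37·-12539/3207=11032/3207
back: M1=-2/3−1/4·11032/3207=-1632/1069
M: M0=0, M1=-1632/1069, M2=11032/3207, M3=-12539/3207, M4=4354/1069, M5=0
seg 0: a=4, c=M0/2=0, d=(M1−M0)/(6·3)=-272/3207, b=Δ0−h0·(2M0+M1)/6=1379/3207
seg 1: a=3, c=M1/2=-816/1069, d=(M2−M1)/(6·3)=7964/28863, b=Δ1−h1·(2M1+M2)/6=-5965/3207
seg 2: a=-2, c=M2/2=5516/3207, d=(M3−M2)/(6·2)=-2619/4276, b=Δ2−h2·(2M2+M3)/6=3239/3207
seg 3: a=2, c=M3/2=-12539/6414, d=(M4−M3)/(6·3)=25601/57726, b=Δ3−h3·(2M3+M4)/6=1732/3207
seg 4: a=-2, c=M4/2=2177/1069, d=(M5−M4)/(6·2)=-2177/6414, b=Δ4−h4·(2M4+M5)/6=5033/6414
t_q=21/4 → seg 1, τ=9/4; S=3+-5965/3207·τ+-816/1069·τ²+7964/28863·τ³=-32607/17104

  seg 0: a=4 b=1379/3207 c=0 d=-272/3207
  seg 1: a=3 b=-5965/3207 c=-816/1069 d=7964/28863
  seg 2: a=-2 b=3239/3207 c=5516/3207 d=-2619/4276
  seg 3: a=2 b=1732/3207 c=-12539/6414 d=25601/57726
  seg 4: a=-2 b=5033/6414 c=2177/1069 d=-2177/6414
S(21/4) = -32607/17104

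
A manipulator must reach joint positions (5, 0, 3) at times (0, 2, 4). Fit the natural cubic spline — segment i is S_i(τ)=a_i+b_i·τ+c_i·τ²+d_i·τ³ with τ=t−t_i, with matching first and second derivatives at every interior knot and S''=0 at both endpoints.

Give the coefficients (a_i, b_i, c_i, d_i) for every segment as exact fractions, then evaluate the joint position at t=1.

  seg 0: a=5 b=-7/2 c=0 d=1/4
  seg 1: a=0 b=-1/2 c=3/2 d=-1/4
S(1) = 7/4

Δ: Δ0=-5/2, Δ1=3/2
row 1: diag=8, rhs=24; c'=1/4, d'=3
back: M1=3
M: M0=0, M1=3, M2=0
seg 0: a=5, c=M0/2=0, d=(M1−M0)/(6·2)=1/4, b=Δ0−h0·(2M0+M1)/6=-7/2
seg 1: a=0, c=M1/2=3/2, d=(M2−M1)/(6·2)=-1/4, b=Δ1−h1·(2M1+M2)/6=-1/2
t_q=1 → seg 0, τ=1; S=5+-7/2·τ+0·τ²+1/4·τ³=7/4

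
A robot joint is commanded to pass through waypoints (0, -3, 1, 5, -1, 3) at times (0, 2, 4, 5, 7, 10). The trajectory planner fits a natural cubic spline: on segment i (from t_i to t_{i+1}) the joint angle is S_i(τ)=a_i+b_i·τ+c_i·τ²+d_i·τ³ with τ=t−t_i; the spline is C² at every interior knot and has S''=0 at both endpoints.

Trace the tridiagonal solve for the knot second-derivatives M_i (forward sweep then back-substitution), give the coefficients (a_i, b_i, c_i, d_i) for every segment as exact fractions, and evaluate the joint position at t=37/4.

  seg 0: a=0 b=-7643/3576 c=0 d=2279/14304
  seg 1: a=-3 b=-403/1788 c=2279/2384 d=1121/14304
  seg 2: a=1 b=16231/3576 c=425/298 d=-7027/3576
  seg 3: a=5 b=2675/1788 c=-5327/1192 d=3971/3576
  seg 4: a=-1 b=-5461/1788 c=2615/1192 d=-2615/10728
S(37/4) = 34901/76288

Δ: Δ0=-3/2, Δ1=2, Δ2=4, Δ3=-3, Δ4=4/3
row 1: diag=8, rhs=21; c'=1/4, d'=21/8
row 2: denom=6−2·1/4=11/2; d'=(12−2·21/8)/(11/2)=27/22
row 3: denom=6−1·2/11=64/11; d'=(-42−1·27/22)/(64/11)=-951/128
row 4: denom=10−2·11/32=149/16; d'=(26−2·-951/128)/(149/16)=2615/596
back: M4=2615/596
back: M3=-951/128−11/32·2615/596=-5327/596
back: M2=27/22−2/11·-5327/596=425/149
back: M1=21/8−1/4·425/149=2279/1192
M: M0=0, M1=2279/1192, M2=425/149, M3=-5327/596, M4=2615/596, M5=0
seg 0: a=0, c=M0/2=0, d=(M1−M0)/(6·2)=2279/14304, b=Δ0−h0·(2M0+M1)/6=-7643/3576
seg 1: a=-3, c=M1/2=2279/2384, d=(M2−M1)/(6·2)=1121/14304, b=Δ1−h1·(2M1+M2)/6=-403/1788
seg 2: a=1, c=M2/2=425/298, d=(M3−M2)/(6·1)=-7027/3576, b=Δ2−h2·(2M2+M3)/6=16231/3576
seg 3: a=5, c=M3/2=-5327/1192, d=(M4−M3)/(6·2)=3971/3576, b=Δ3−h3·(2M3+M4)/6=2675/1788
seg 4: a=-1, c=M4/2=2615/1192, d=(M5−M4)/(6·3)=-2615/10728, b=Δ4−h4·(2M4+M5)/6=-5461/1788
t_q=37/4 → seg 4, τ=9/4; S=-1+-5461/1788·τ+2615/1192·τ²+-2615/10728·τ³=34901/76288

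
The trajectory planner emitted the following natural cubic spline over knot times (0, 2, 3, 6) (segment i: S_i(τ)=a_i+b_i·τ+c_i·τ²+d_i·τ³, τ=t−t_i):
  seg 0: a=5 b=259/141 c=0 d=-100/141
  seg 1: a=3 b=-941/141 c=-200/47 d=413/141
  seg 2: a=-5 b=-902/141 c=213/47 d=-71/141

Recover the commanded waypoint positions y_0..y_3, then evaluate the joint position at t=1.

y_0=5 y_1=3 y_2=-5 y_3=3
S(1) = 288/47

y_0 = S_0(0) = a_0 = 5
y_1 = S_1(0) = a_1 = 3
y_2 = S_2(0) = a_2 = -5
y_3 = S_2(3) = 3
t_q=1 is in segment 0 (τ=1); S_0(τ)=288/47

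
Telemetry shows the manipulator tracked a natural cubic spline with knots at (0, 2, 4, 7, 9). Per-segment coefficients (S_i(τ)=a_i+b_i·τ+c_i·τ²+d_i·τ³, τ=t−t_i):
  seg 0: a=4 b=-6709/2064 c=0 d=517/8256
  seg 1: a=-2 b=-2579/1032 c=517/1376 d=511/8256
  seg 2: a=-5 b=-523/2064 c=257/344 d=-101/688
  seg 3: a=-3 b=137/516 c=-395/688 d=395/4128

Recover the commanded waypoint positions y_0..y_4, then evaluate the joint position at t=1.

y_0 = S_0(0) = a_0 = 4
y_1 = S_1(0) = a_1 = -2
y_2 = S_2(0) = a_2 = -5
y_3 = S_3(0) = a_3 = -3
y_4 = S_3(2) = -4
t_q=1 is in segment 0 (τ=1); S_0(τ)=2235/2752

y_0=4 y_1=-2 y_2=-5 y_3=-3 y_4=-4
S(1) = 2235/2752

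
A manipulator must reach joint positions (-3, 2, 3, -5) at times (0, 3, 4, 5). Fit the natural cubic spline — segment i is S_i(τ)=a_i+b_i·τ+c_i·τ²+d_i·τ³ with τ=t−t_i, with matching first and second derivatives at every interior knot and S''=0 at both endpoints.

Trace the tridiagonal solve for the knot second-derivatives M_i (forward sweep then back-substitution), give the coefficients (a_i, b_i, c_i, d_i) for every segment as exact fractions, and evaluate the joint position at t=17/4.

  seg 0: a=-3 b=98/93 c=0 d=19/279
  seg 1: a=2 b=269/93 c=19/31 d=-233/93
  seg 2: a=3 b=-316/93 c=-214/31 d=214/93
S(17/4) = 1741/992

Δ: Δ0=5/3, Δ1=1, Δ2=-8
row 1: diag=8, rhs=-4; c'=1/8, d'=-1/2
row 2: denom=4−1·1/8=31/8; d'=(-54−1·-1/2)/(31/8)=-428/31
back: M2=-428/31
back: M1=-1/2−1/8·-428/31=38/31
M: M0=0, M1=38/31, M2=-428/31, M3=0
seg 0: a=-3, c=M0/2=0, d=(M1−M0)/(6·3)=19/279, b=Δ0−h0·(2M0+M1)/6=98/93
seg 1: a=2, c=M1/2=19/31, d=(M2−M1)/(6·1)=-233/93, b=Δ1−h1·(2M1+M2)/6=269/93
seg 2: a=3, c=M2/2=-214/31, d=(M3−M2)/(6·1)=214/93, b=Δ2−h2·(2M2+M3)/6=-316/93
t_q=17/4 → seg 2, τ=1/4; S=3+-316/93·τ+-214/31·τ²+214/93·τ³=1741/992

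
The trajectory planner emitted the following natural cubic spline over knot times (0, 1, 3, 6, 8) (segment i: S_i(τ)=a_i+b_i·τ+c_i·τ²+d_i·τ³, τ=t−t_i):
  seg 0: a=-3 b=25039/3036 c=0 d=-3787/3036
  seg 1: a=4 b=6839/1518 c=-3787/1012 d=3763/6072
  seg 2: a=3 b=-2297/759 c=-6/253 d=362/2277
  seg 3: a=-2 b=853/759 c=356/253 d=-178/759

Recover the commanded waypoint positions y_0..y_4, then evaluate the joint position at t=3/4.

y_0 = S_0(0) = a_0 = -3
y_1 = S_1(0) = a_1 = 4
y_2 = S_2(0) = a_2 = 3
y_3 = S_3(0) = a_3 = -2
y_4 = S_3(2) = 4
t_q=3/4 is in segment 0 (τ=3/4); S_0(τ)=172237/64768

y_0=-3 y_1=4 y_2=3 y_3=-2 y_4=4
S(3/4) = 172237/64768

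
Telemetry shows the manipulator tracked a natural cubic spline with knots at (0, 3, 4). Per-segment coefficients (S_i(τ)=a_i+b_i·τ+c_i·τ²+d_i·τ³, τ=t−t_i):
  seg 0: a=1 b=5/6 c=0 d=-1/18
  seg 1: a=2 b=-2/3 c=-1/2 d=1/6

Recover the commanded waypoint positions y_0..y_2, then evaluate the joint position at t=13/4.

y_0=1 y_1=2 y_2=1
S(13/4) = 231/128

y_0 = S_0(0) = a_0 = 1
y_1 = S_1(0) = a_1 = 2
y_2 = S_1(1) = 1
t_q=13/4 is in segment 1 (τ=1/4); S_1(τ)=231/128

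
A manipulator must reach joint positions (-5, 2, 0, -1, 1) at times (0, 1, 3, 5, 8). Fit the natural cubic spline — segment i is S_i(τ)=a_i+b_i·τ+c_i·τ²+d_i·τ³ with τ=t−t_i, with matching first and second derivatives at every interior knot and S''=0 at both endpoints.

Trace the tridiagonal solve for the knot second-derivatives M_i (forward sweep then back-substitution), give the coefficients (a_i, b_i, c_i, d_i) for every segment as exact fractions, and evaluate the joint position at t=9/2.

  seg 0: a=-5 b=661/78 c=0 d=-115/78
  seg 1: a=2 b=158/39 c=-115/26 d=37/39
  seg 2: a=0 b=-88/39 c=33/26 d=-61/312
  seg 3: a=-1 b=37/78 c=5/52 d=-5/468
S(9/2) = -989/832

Δ: Δ0=7, Δ1=-1, Δ2=-1/2, Δ3=2/3
row 1: diag=6, rhs=-48; c'=1/3, d'=-8
row 2: denom=8−2·1/3=22/3; d'=(3−2·-8)/(22/3)=57/22
row 3: denom=10−2·3/11=104/11; d'=(7−2·57/22)/(104/11)=5/26
back: M3=5/26
back: M2=57/22−3/11·5/26=33/13
back: M1=-8−1/3·33/13=-115/13
M: M0=0, M1=-115/13, M2=33/13, M3=5/26, M4=0
seg 0: a=-5, c=M0/2=0, d=(M1−M0)/(6·1)=-115/78, b=Δ0−h0·(2M0+M1)/6=661/78
seg 1: a=2, c=M1/2=-115/26, d=(M2−M1)/(6·2)=37/39, b=Δ1−h1·(2M1+M2)/6=158/39
seg 2: a=0, c=M2/2=33/26, d=(M3−M2)/(6·2)=-61/312, b=Δ2−h2·(2M2+M3)/6=-88/39
seg 3: a=-1, c=M3/2=5/52, d=(M4−M3)/(6·3)=-5/468, b=Δ3−h3·(2M3+M4)/6=37/78
t_q=9/2 → seg 2, τ=3/2; S=0+-88/39·τ+33/26·τ²+-61/312·τ³=-989/832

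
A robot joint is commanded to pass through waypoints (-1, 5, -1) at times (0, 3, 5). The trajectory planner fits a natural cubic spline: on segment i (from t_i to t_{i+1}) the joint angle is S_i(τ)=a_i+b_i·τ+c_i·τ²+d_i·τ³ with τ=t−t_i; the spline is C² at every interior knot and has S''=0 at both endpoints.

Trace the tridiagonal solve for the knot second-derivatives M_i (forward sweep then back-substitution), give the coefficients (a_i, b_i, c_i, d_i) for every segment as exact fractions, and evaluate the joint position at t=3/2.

Δ: Δ0=2, Δ1=-3
row 1: diag=10, rhs=-30; c'=1/5, d'=-3
back: M1=-3
M: M0=0, M1=-3, M2=0
seg 0: a=-1, c=M0/2=0, d=(M1−M0)/(6·3)=-1/6, b=Δ0−h0·(2M0+M1)/6=7/2
seg 1: a=5, c=M1/2=-3/2, d=(M2−M1)/(6·2)=1/4, b=Δ1−h1·(2M1+M2)/6=-1
t_q=3/2 → seg 0, τ=3/2; S=-1+7/2·τ+0·τ²+-1/6·τ³=59/16

  seg 0: a=-1 b=7/2 c=0 d=-1/6
  seg 1: a=5 b=-1 c=-3/2 d=1/4
S(3/2) = 59/16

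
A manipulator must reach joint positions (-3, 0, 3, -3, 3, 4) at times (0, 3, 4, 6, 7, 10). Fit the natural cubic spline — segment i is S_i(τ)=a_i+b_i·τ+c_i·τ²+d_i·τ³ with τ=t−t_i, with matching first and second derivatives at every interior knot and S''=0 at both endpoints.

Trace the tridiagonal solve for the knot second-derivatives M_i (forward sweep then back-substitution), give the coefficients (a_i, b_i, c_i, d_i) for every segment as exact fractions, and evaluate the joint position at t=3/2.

Δ: Δ0=1, Δ1=3, Δ2=-3, Δ3=6, Δ4=1/3
row 1: diag=8, rhs=12; c'=1/8, d'=3/2
row 2: denom=6−1·1/8=47/8; d'=(-36−1·3/2)/(47/8)=-300/47
row 3: denom=6−2·16/47=250/47; d'=(54−2·-300/47)/(250/47)=1569/125
row 4: denom=8−1·47/250=1953/250; d'=(-34−1·1569/125)/(1953/250)=-11638/1953
back: M4=-11638/1953
back: M3=1569/125−47/250·-11638/1953=26702/1953
back: M2=-300/47−16/47·26702/1953=-21556/1953
back: M1=3/2−1/8·-21556/1953=5624/1953
M: M0=0, M1=5624/1953, M2=-21556/1953, M3=26702/1953, M4=-11638/1953, M5=0
seg 0: a=-3, c=M0/2=0, d=(M1−M0)/(6·3)=2812/17577, b=Δ0−h0·(2M0+M1)/6=-859/1953
seg 1: a=0, c=M1/2=2812/1953, d=(M2−M1)/(6·1)=-1510/651, b=Δ1−h1·(2M1+M2)/6=7577/1953
seg 2: a=3, c=M2/2=-10778/1953, d=(M3−M2)/(6·2)=383/186, b=Δ2−h2·(2M2+M3)/6=-389/1953
seg 3: a=-3, c=M3/2=13351/1953, d=(M4−M3)/(6·1)=-710/217, b=Δ3−h3·(2M3+M4)/6=4757/1953
seg 4: a=3, c=M4/2=-5819/1953, d=(M5−M4)/(6·3)=5819/17577, b=Δ4−h4·(2M4+M5)/6=12289/1953
t_q=3/2 → seg 0, τ=3/2; S=-3+-859/1953·τ+0·τ²+2812/17577·τ³=-677/217

  seg 0: a=-3 b=-859/1953 c=0 d=2812/17577
  seg 1: a=0 b=7577/1953 c=2812/1953 d=-1510/651
  seg 2: a=3 b=-389/1953 c=-10778/1953 d=383/186
  seg 3: a=-3 b=4757/1953 c=13351/1953 d=-710/217
  seg 4: a=3 b=12289/1953 c=-5819/1953 d=5819/17577
S(3/2) = -677/217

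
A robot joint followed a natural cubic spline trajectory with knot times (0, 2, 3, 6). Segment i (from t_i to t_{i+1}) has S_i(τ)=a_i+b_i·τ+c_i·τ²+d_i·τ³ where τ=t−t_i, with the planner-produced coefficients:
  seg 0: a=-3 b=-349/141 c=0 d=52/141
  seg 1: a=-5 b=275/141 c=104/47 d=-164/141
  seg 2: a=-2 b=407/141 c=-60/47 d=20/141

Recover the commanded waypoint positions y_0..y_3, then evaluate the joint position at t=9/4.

y_0=-3 y_1=-5 y_2=-2 y_3=-1
S(9/4) = -3303/752

y_0 = S_0(0) = a_0 = -3
y_1 = S_1(0) = a_1 = -5
y_2 = S_2(0) = a_2 = -2
y_3 = S_2(3) = -1
t_q=9/4 is in segment 1 (τ=1/4); S_1(τ)=-3303/752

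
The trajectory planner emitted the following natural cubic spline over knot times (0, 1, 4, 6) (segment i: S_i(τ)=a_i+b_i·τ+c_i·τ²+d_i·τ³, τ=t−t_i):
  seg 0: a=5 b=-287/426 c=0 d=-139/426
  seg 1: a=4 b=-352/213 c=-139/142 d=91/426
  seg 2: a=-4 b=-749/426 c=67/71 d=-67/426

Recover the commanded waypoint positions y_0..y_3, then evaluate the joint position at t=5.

y_0 = S_0(0) = a_0 = 5
y_1 = S_1(0) = a_1 = 4
y_2 = S_2(0) = a_2 = -4
y_3 = S_2(2) = -5
t_q=5 is in segment 2 (τ=1); S_2(τ)=-353/71

y_0=5 y_1=4 y_2=-4 y_3=-5
S(5) = -353/71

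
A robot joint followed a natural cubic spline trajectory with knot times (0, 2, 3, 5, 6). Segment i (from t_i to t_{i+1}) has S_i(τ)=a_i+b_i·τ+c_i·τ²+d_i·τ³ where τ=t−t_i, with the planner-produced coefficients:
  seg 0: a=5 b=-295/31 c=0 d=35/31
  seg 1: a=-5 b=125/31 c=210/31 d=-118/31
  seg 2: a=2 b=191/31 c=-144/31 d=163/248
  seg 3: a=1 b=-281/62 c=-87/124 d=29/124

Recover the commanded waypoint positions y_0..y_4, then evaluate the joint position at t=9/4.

y_0=5 y_1=-5 y_2=2 y_3=1 y_4=-4
S(9/4) = -3599/992

y_0 = S_0(0) = a_0 = 5
y_1 = S_1(0) = a_1 = -5
y_2 = S_2(0) = a_2 = 2
y_3 = S_3(0) = a_3 = 1
y_4 = S_3(1) = -4
t_q=9/4 is in segment 1 (τ=1/4); S_1(τ)=-3599/992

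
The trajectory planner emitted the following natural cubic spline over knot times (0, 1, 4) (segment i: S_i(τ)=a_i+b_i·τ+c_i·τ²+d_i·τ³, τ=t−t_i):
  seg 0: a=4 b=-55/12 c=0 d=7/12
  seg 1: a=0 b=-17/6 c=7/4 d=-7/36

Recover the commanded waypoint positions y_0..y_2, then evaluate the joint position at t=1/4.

y_0=4 y_1=0 y_2=2
S(1/4) = 733/256

y_0 = S_0(0) = a_0 = 4
y_1 = S_1(0) = a_1 = 0
y_2 = S_1(3) = 2
t_q=1/4 is in segment 0 (τ=1/4); S_0(τ)=733/256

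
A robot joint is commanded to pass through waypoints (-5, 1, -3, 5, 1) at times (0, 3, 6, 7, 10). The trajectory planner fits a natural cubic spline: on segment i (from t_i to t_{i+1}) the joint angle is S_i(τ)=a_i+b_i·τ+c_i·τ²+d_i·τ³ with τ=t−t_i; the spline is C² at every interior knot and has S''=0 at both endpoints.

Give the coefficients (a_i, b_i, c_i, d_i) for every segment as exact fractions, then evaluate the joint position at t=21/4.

  seg 0: a=-5 b=153/38 c=0 d=-77/342
  seg 1: a=1 b=-39/19 c=-77/38 d=775/1026
  seg 2: a=-3 b=235/38 c=272/57 d=-337/114
  seg 3: a=5 b=391/57 c=-467/114 d=467/1026
S(21/4) = -12823/2432

Δ: Δ0=2, Δ1=-4/3, Δ2=8, Δ3=-4/3
row 1: diag=12, rhs=-20; c'=1/4, d'=-5/3
row 2: denom=8−3·1/4=29/4; d'=(56−3·-5/3)/(29/4)=244/29
row 3: denom=8−1·4/29=228/29; d'=(-56−1·244/29)/(228/29)=-467/57
back: M3=-467/57
back: M2=244/29−4/29·-467/57=544/57
back: M1=-5/3−1/4·544/57=-77/19
M: M0=0, M1=-77/19, M2=544/57, M3=-467/57, M4=0
seg 0: a=-5, c=M0/2=0, d=(M1−M0)/(6·3)=-77/342, b=Δ0−h0·(2M0+M1)/6=153/38
seg 1: a=1, c=M1/2=-77/38, d=(M2−M1)/(6·3)=775/1026, b=Δ1−h1·(2M1+M2)/6=-39/19
seg 2: a=-3, c=M2/2=272/57, d=(M3−M2)/(6·1)=-337/114, b=Δ2−h2·(2M2+M3)/6=235/38
seg 3: a=5, c=M3/2=-467/114, d=(M4−M3)/(6·3)=467/1026, b=Δ3−h3·(2M3+M4)/6=391/57
t_q=21/4 → seg 1, τ=9/4; S=1+-39/19·τ+-77/38·τ²+775/1026·τ³=-12823/2432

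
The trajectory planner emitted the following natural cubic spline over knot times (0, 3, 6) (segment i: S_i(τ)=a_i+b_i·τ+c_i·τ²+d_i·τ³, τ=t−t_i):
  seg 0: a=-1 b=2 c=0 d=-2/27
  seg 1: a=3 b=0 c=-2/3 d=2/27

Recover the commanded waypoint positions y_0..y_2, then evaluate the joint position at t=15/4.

y_0 = S_0(0) = a_0 = -1
y_1 = S_1(0) = a_1 = 3
y_2 = S_1(3) = -1
t_q=15/4 is in segment 1 (τ=3/4); S_1(τ)=85/32

y_0=-1 y_1=3 y_2=-1
S(15/4) = 85/32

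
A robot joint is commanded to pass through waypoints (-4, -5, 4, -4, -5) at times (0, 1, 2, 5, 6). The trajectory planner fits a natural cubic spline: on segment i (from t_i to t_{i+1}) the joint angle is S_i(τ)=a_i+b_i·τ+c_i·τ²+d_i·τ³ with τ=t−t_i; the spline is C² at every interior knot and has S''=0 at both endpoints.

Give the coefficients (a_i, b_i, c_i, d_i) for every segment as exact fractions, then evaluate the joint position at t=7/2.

Δ: Δ0=-1, Δ1=9, Δ2=-8/3, Δ3=-1
row 1: diag=4, rhs=60; c'=1/4, d'=15
row 2: denom=8−1·1/4=31/4; d'=(-70−1·15)/(31/4)=-340/31
row 3: denom=8−3·12/31=212/31; d'=(10−3·-340/31)/(212/31)=665/106
back: M3=665/106
back: M2=-340/31−12/31·665/106=-710/53
back: M1=15−1/4·-710/53=1945/106
M: M0=0, M1=1945/106, M2=-710/53, M3=665/106, M4=0
seg 0: a=-4, c=M0/2=0, d=(M1−M0)/(6·1)=1945/636, b=Δ0−h0·(2M0+M1)/6=-2581/636
seg 1: a=-5, c=M1/2=1945/212, d=(M2−M1)/(6·1)=-3365/636, b=Δ1−h1·(2M1+M2)/6=1627/318
seg 2: a=4, c=M2/2=-355/53, d=(M3−M2)/(6·3)=695/636, b=Δ2−h2·(2M2+M3)/6=4829/636
seg 3: a=-4, c=M3/2=665/212, d=(M4−M3)/(6·1)=-665/636, b=Δ3−h3·(2M3+M4)/6=-983/318
t_q=7/2 → seg 2, τ=3/2; S=4+4829/636·τ+-355/53·τ²+695/636·τ³=6795/1696

  seg 0: a=-4 b=-2581/636 c=0 d=1945/636
  seg 1: a=-5 b=1627/318 c=1945/212 d=-3365/636
  seg 2: a=4 b=4829/636 c=-355/53 d=695/636
  seg 3: a=-4 b=-983/318 c=665/212 d=-665/636
S(7/2) = 6795/1696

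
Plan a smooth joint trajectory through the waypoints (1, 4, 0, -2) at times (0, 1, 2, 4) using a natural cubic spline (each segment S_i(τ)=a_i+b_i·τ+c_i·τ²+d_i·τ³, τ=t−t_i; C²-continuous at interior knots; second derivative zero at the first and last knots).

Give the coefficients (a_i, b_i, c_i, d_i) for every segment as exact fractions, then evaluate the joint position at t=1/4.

  seg 0: a=1 b=114/23 c=0 d=-45/23
  seg 1: a=4 b=-21/23 c=-135/23 d=64/23
  seg 2: a=0 b=-99/23 c=57/23 d=-19/46
S(1/4) = 3251/1472

Δ: Δ0=3, Δ1=-4, Δ2=-1
row 1: diag=4, rhs=-42; c'=1/4, d'=-21/2
row 2: denom=6−1·1/4=23/4; d'=(18−1·-21/2)/(23/4)=114/23
back: M2=114/23
back: M1=-21/2−1/4·114/23=-270/23
M: M0=0, M1=-270/23, M2=114/23, M3=0
seg 0: a=1, c=M0/2=0, d=(M1−M0)/(6·1)=-45/23, b=Δ0−h0·(2M0+M1)/6=114/23
seg 1: a=4, c=M1/2=-135/23, d=(M2−M1)/(6·1)=64/23, b=Δ1−h1·(2M1+M2)/6=-21/23
seg 2: a=0, c=M2/2=57/23, d=(M3−M2)/(6·2)=-19/46, b=Δ2−h2·(2M2+M3)/6=-99/23
t_q=1/4 → seg 0, τ=1/4; S=1+114/23·τ+0·τ²+-45/23·τ³=3251/1472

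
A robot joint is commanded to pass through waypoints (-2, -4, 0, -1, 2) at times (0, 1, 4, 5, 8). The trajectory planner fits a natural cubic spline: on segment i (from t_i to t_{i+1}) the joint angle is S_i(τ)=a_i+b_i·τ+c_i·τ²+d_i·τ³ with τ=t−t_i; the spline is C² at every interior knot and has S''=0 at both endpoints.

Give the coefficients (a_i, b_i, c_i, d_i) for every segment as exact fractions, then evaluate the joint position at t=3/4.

Δ: Δ0=-2, Δ1=4/3, Δ2=-1, Δ3=1
row 1: diag=8, rhs=20; c'=3/8, d'=5/2
row 2: denom=8−3·3/8=55/8; d'=(-14−3·5/2)/(55/8)=-172/55
row 3: denom=8−1·8/55=432/55; d'=(12−1·-172/55)/(432/55)=52/27
back: M3=52/27
back: M2=-172/55−8/55·52/27=-92/27
back: M1=5/2−3/8·-92/27=34/9
M: M0=0, M1=34/9, M2=-92/27, M3=52/27, M4=0
seg 0: a=-2, c=M0/2=0, d=(M1−M0)/(6·1)=17/27, b=Δ0−h0·(2M0+M1)/6=-71/27
seg 1: a=-4, c=M1/2=17/9, d=(M2−M1)/(6·3)=-97/243, b=Δ1−h1·(2M1+M2)/6=-20/27
seg 2: a=0, c=M2/2=-46/27, d=(M3−M2)/(6·1)=8/9, b=Δ2−h2·(2M2+M3)/6=-5/27
seg 3: a=-1, c=M3/2=26/27, d=(M4−M3)/(6·3)=-26/243, b=Δ3−h3·(2M3+M4)/6=-25/27
t_q=3/4 → seg 0, τ=3/4; S=-2+-71/27·τ+0·τ²+17/27·τ³=-2135/576

  seg 0: a=-2 b=-71/27 c=0 d=17/27
  seg 1: a=-4 b=-20/27 c=17/9 d=-97/243
  seg 2: a=0 b=-5/27 c=-46/27 d=8/9
  seg 3: a=-1 b=-25/27 c=26/27 d=-26/243
S(3/4) = -2135/576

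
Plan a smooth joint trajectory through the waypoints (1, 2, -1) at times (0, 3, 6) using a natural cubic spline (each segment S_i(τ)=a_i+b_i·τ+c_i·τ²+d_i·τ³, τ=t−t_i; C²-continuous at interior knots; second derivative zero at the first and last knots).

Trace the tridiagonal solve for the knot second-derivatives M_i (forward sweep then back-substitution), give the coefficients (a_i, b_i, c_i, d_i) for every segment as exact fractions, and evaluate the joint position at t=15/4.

Δ: Δ0=1/3, Δ1=-1
row 1: diag=12, rhs=-8; c'=1/4, d'=-2/3
back: M1=-2/3
M: M0=0, M1=-2/3, M2=0
seg 0: a=1, c=M0/2=0, d=(M1−M0)/(6·3)=-1/27, b=Δ0−h0·(2M0+M1)/6=2/3
seg 1: a=2, c=M1/2=-1/3, d=(M2−M1)/(6·3)=1/27, b=Δ1−h1·(2M1+M2)/6=-1/3
t_q=15/4 → seg 1, τ=3/4; S=2+-1/3·τ+-1/3·τ²+1/27·τ³=101/64

  seg 0: a=1 b=2/3 c=0 d=-1/27
  seg 1: a=2 b=-1/3 c=-1/3 d=1/27
S(15/4) = 101/64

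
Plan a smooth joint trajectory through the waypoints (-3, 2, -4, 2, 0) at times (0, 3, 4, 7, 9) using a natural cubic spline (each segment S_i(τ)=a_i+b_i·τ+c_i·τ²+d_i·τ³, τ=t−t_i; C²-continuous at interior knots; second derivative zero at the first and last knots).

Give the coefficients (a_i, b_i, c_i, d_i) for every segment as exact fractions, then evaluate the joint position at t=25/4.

Δ: Δ0=5/3, Δ1=-6, Δ2=2, Δ3=-1
row 1: diag=8, rhs=-46; c'=1/8, d'=-23/4
row 2: denom=8−1·1/8=63/8; d'=(48−1·-23/4)/(63/8)=430/63
row 3: denom=10−3·8/21=62/7; d'=(-18−3·430/63)/(62/7)=-404/93
back: M3=-404/93
back: M2=430/63−8/21·-404/93=2366/279
back: M1=-23/4−1/8·2366/279=-1900/279
M: M0=0, M1=-1900/279, M2=2366/279, M3=-404/93, M4=0
seg 0: a=-3, c=M0/2=0, d=(M1−M0)/(6·3)=-950/2511, b=Δ0−h0·(2M0+M1)/6=1415/279
seg 1: a=2, c=M1/2=-950/279, d=(M2−M1)/(6·1)=79/31, b=Δ1−h1·(2M1+M2)/6=-1435/279
seg 2: a=-4, c=M2/2=1183/279, d=(M3−M2)/(6·3)=-1789/2511, b=Δ2−h2·(2M2+M3)/6=-1202/279
seg 3: a=2, c=M3/2=-202/93, d=(M4−M3)/(6·2)=101/279, b=Δ3−h3·(2M3+M4)/6=529/279
t_q=25/4 → seg 2, τ=9/4; S=-4+-1202/279·τ+1183/279·τ²+-1789/2511·τ³=-681/1984

  seg 0: a=-3 b=1415/279 c=0 d=-950/2511
  seg 1: a=2 b=-1435/279 c=-950/279 d=79/31
  seg 2: a=-4 b=-1202/279 c=1183/279 d=-1789/2511
  seg 3: a=2 b=529/279 c=-202/93 d=101/279
S(25/4) = -681/1984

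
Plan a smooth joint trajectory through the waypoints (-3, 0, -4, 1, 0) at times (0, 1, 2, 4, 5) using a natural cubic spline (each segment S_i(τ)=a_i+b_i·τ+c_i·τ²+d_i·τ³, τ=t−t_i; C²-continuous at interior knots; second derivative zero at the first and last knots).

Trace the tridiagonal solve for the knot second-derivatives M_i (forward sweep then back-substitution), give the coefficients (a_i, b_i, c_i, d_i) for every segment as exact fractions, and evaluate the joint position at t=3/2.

Δ: Δ0=3, Δ1=-4, Δ2=5/2, Δ3=-1
row 1: diag=4, rhs=-42; c'=1/4, d'=-21/2
row 2: denom=6−1·1/4=23/4; d'=(39−1·-21/2)/(23/4)=198/23
row 3: denom=6−2·8/23=122/23; d'=(-21−2·198/23)/(122/23)=-879/122
back: M3=-879/122
back: M2=198/23−8/23·-879/122=678/61
back: M1=-21/2−1/4·678/61=-810/61
M: M0=0, M1=-810/61, M2=678/61, M3=-879/122, M4=0
seg 0: a=-3, c=M0/2=0, d=(M1−M0)/(6·1)=-135/61, b=Δ0−h0·(2M0+M1)/6=318/61
seg 1: a=0, c=M1/2=-405/61, d=(M2−M1)/(6·1)=248/61, b=Δ1−h1·(2M1+M2)/6=-87/61
seg 2: a=-4, c=M2/2=339/61, d=(M3−M2)/(6·2)=-745/488, b=Δ2−h2·(2M2+M3)/6=-153/61
seg 3: a=1, c=M3/2=-879/244, d=(M4−M3)/(6·1)=293/244, b=Δ3−h3·(2M3+M4)/6=171/122
t_q=3/2 → seg 1, τ=1/2; S=0+-87/61·τ+-405/61·τ²+248/61·τ³=-455/244

  seg 0: a=-3 b=318/61 c=0 d=-135/61
  seg 1: a=0 b=-87/61 c=-405/61 d=248/61
  seg 2: a=-4 b=-153/61 c=339/61 d=-745/488
  seg 3: a=1 b=171/122 c=-879/244 d=293/244
S(3/2) = -455/244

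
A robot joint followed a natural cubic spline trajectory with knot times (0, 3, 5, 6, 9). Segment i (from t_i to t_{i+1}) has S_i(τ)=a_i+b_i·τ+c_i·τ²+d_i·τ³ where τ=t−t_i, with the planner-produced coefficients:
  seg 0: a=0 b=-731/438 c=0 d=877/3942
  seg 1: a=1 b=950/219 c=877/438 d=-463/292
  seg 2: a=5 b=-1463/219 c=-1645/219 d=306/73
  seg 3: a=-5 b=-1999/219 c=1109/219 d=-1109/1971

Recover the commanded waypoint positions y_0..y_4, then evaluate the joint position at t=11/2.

y_0 = S_0(0) = a_0 = 0
y_1 = S_1(0) = a_1 = 1
y_2 = S_2(0) = a_2 = 5
y_3 = S_3(0) = a_3 = -5
y_4 = S_3(3) = -2
t_q=11/2 is in segment 2 (τ=1/2); S_2(τ)=67/219

y_0=0 y_1=1 y_2=5 y_3=-5 y_4=-2
S(11/2) = 67/219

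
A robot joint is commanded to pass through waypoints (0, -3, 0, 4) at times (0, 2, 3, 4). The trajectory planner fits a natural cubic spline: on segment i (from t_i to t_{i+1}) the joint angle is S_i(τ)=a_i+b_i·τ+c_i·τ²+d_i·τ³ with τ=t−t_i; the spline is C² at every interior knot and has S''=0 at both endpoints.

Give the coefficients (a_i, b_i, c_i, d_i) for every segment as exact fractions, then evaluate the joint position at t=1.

  seg 0: a=0 b=-137/46 c=0 d=17/46
  seg 1: a=-3 b=67/46 c=51/23 d=-31/46
  seg 2: a=0 b=89/23 c=9/46 d=-3/46
S(1) = -60/23

Δ: Δ0=-3/2, Δ1=3, Δ2=4
row 1: diag=6, rhs=27; c'=1/6, d'=9/2
row 2: denom=4−1·1/6=23/6; d'=(6−1·9/2)/(23/6)=9/23
back: M2=9/23
back: M1=9/2−1/6·9/23=102/23
M: M0=0, M1=102/23, M2=9/23, M3=0
seg 0: a=0, c=M0/2=0, d=(M1−M0)/(6·2)=17/46, b=Δ0−h0·(2M0+M1)/6=-137/46
seg 1: a=-3, c=M1/2=51/23, d=(M2−M1)/(6·1)=-31/46, b=Δ1−h1·(2M1+M2)/6=67/46
seg 2: a=0, c=M2/2=9/46, d=(M3−M2)/(6·1)=-3/46, b=Δ2−h2·(2M2+M3)/6=89/23
t_q=1 → seg 0, τ=1; S=0+-137/46·τ+0·τ²+17/46·τ³=-60/23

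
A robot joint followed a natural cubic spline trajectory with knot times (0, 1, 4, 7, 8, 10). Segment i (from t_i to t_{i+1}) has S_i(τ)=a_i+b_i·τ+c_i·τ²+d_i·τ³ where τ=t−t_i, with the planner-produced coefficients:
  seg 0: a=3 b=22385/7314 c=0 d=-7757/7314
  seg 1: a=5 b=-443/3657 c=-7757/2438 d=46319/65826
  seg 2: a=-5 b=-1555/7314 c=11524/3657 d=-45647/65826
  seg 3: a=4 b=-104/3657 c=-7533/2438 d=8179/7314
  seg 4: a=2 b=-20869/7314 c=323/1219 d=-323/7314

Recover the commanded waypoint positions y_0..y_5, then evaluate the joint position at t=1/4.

y_0 = S_0(0) = a_0 = 3
y_1 = S_1(0) = a_1 = 5
y_2 = S_2(0) = a_2 = -5
y_3 = S_3(0) = a_3 = 4
y_4 = S_4(0) = a_4 = 2
y_5 = S_4(2) = -3
t_q=1/4 is in segment 0 (τ=1/4); S_0(τ)=584897/156032

y_0=3 y_1=5 y_2=-5 y_3=4 y_4=2 y_5=-3
S(1/4) = 584897/156032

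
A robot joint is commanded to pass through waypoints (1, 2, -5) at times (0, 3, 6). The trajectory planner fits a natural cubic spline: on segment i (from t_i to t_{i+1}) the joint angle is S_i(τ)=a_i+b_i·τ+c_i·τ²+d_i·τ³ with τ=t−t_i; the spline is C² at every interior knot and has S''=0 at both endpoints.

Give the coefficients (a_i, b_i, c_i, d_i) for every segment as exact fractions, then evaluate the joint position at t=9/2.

Δ: Δ0=1/3, Δ1=-7/3
row 1: diag=12, rhs=-16; c'=1/4, d'=-4/3
back: M1=-4/3
M: M0=0, M1=-4/3, M2=0
seg 0: a=1, c=M0/2=0, d=(M1−M0)/(6·3)=-2/27, b=Δ0−h0·(2M0+M1)/6=1
seg 1: a=2, c=M1/2=-2/3, d=(M2−M1)/(6·3)=2/27, b=Δ1−h1·(2M1+M2)/6=-1
t_q=9/2 → seg 1, τ=3/2; S=2+-1·τ+-2/3·τ²+2/27·τ³=-3/4

  seg 0: a=1 b=1 c=0 d=-2/27
  seg 1: a=2 b=-1 c=-2/3 d=2/27
S(9/2) = -3/4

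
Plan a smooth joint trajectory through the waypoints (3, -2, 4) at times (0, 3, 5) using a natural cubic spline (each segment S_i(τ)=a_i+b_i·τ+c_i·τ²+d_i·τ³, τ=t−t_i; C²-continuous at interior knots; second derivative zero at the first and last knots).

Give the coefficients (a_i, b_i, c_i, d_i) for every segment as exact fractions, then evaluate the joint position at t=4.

  seg 0: a=3 b=-46/15 c=0 d=7/45
  seg 1: a=-2 b=17/15 c=7/5 d=-7/30
S(4) = 3/10

Δ: Δ0=-5/3, Δ1=3
row 1: diag=10, rhs=28; c'=1/5, d'=14/5
back: M1=14/5
M: M0=0, M1=14/5, M2=0
seg 0: a=3, c=M0/2=0, d=(M1−M0)/(6·3)=7/45, b=Δ0−h0·(2M0+M1)/6=-46/15
seg 1: a=-2, c=M1/2=7/5, d=(M2−M1)/(6·2)=-7/30, b=Δ1−h1·(2M1+M2)/6=17/15
t_q=4 → seg 1, τ=1; S=-2+17/15·τ+7/5·τ²+-7/30·τ³=3/10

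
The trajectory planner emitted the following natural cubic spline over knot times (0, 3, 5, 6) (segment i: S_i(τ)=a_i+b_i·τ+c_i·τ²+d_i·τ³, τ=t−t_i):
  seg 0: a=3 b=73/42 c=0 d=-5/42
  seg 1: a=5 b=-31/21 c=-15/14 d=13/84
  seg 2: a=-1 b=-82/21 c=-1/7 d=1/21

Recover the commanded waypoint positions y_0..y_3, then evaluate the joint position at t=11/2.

y_0 = S_0(0) = a_0 = 3
y_1 = S_1(0) = a_1 = 5
y_2 = S_2(0) = a_2 = -1
y_3 = S_2(1) = -5
t_q=11/2 is in segment 2 (τ=1/2); S_2(τ)=-167/56

y_0=3 y_1=5 y_2=-1 y_3=-5
S(11/2) = -167/56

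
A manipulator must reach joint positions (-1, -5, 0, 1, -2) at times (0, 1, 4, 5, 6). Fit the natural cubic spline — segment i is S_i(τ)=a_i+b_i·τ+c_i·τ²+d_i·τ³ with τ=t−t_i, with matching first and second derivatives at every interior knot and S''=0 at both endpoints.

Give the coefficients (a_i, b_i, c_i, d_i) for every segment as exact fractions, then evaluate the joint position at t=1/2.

  seg 0: a=-1 b=-3059/636 c=0 d=515/636
  seg 1: a=-5 b=-757/318 c=515/212 d=-229/636
  seg 2: a=0 b=1573/636 c=-43/53 d=-421/636
  seg 3: a=1 b=-361/318 c=-593/212 d=593/636
S(1/2) = -5603/1696

Δ: Δ0=-4, Δ1=5/3, Δ2=1, Δ3=-3
row 1: diag=8, rhs=34; c'=3/8, d'=17/4
row 2: denom=8−3·3/8=55/8; d'=(-4−3·17/4)/(55/8)=-134/55
row 3: denom=4−1·8/55=212/55; d'=(-24−1·-134/55)/(212/55)=-593/106
back: M3=-593/106
back: M2=-134/55−8/55·-593/106=-86/53
back: M1=17/4−3/8·-86/53=515/106
M: M0=0, M1=515/106, M2=-86/53, M3=-593/106, M4=0
seg 0: a=-1, c=M0/2=0, d=(M1−M0)/(6·1)=515/636, b=Δ0−h0·(2M0+M1)/6=-3059/636
seg 1: a=-5, c=M1/2=515/212, d=(M2−M1)/(6·3)=-229/636, b=Δ1−h1·(2M1+M2)/6=-757/318
seg 2: a=0, c=M2/2=-43/53, d=(M3−M2)/(6·1)=-421/636, b=Δ2−h2·(2M2+M3)/6=1573/636
seg 3: a=1, c=M3/2=-593/212, d=(M4−M3)/(6·1)=593/636, b=Δ3−h3·(2M3+M4)/6=-361/318
t_q=1/2 → seg 0, τ=1/2; S=-1+-3059/636·τ+0·τ²+515/636·τ³=-5603/1696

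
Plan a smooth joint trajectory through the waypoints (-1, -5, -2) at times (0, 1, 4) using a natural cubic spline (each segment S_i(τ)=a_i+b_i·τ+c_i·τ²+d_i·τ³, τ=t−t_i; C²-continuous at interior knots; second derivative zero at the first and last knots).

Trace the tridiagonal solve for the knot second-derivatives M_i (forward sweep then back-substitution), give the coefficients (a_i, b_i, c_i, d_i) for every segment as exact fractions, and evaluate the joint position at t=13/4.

  seg 0: a=-1 b=-37/8 c=0 d=5/8
  seg 1: a=-5 b=-11/4 c=15/8 d=-5/24
S(13/4) = -2083/512

Δ: Δ0=-4, Δ1=1
row 1: diag=8, rhs=30; c'=3/8, d'=15/4
back: M1=15/4
M: M0=0, M1=15/4, M2=0
seg 0: a=-1, c=M0/2=0, d=(M1−M0)/(6·1)=5/8, b=Δ0−h0·(2M0+M1)/6=-37/8
seg 1: a=-5, c=M1/2=15/8, d=(M2−M1)/(6·3)=-5/24, b=Δ1−h1·(2M1+M2)/6=-11/4
t_q=13/4 → seg 1, τ=9/4; S=-5+-11/4·τ+15/8·τ²+-5/24·τ³=-2083/512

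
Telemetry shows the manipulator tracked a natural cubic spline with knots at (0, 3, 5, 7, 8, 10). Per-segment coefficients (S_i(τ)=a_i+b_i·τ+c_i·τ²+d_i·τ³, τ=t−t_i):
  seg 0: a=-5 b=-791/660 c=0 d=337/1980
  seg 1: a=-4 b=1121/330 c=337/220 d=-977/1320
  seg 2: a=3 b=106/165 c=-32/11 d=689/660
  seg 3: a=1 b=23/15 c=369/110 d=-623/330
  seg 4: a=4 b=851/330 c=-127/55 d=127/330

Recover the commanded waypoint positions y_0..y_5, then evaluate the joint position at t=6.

y_0=-5 y_1=-4 y_2=3 y_3=1 y_4=4 y_5=3
S(6) = 391/220

y_0 = S_0(0) = a_0 = -5
y_1 = S_1(0) = a_1 = -4
y_2 = S_2(0) = a_2 = 3
y_3 = S_3(0) = a_3 = 1
y_4 = S_4(0) = a_4 = 4
y_5 = S_4(2) = 3
t_q=6 is in segment 2 (τ=1); S_2(τ)=391/220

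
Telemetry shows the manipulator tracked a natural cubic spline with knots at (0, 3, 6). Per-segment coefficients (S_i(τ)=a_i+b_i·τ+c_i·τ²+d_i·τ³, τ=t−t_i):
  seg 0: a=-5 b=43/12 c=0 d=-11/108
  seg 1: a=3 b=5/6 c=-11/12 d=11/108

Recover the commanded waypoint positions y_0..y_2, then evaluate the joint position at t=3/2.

y_0 = S_0(0) = a_0 = -5
y_1 = S_1(0) = a_1 = 3
y_2 = S_1(3) = 0
t_q=3/2 is in segment 0 (τ=3/2); S_0(τ)=1/32

y_0=-5 y_1=3 y_2=0
S(3/2) = 1/32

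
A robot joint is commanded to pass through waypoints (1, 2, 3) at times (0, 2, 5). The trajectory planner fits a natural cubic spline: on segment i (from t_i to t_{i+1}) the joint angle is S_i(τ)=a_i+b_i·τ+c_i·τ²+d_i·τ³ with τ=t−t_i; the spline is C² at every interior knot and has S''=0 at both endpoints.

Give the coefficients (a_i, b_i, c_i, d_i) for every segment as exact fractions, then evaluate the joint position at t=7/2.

  seg 0: a=1 b=8/15 c=0 d=-1/120
  seg 1: a=2 b=13/30 c=-1/20 d=1/180
S(7/2) = 409/160

Δ: Δ0=1/2, Δ1=1/3
row 1: diag=10, rhs=-1; c'=3/10, d'=-1/10
back: M1=-1/10
M: M0=0, M1=-1/10, M2=0
seg 0: a=1, c=M0/2=0, d=(M1−M0)/(6·2)=-1/120, b=Δ0−h0·(2M0+M1)/6=8/15
seg 1: a=2, c=M1/2=-1/20, d=(M2−M1)/(6·3)=1/180, b=Δ1−h1·(2M1+M2)/6=13/30
t_q=7/2 → seg 1, τ=3/2; S=2+13/30·τ+-1/20·τ²+1/180·τ³=409/160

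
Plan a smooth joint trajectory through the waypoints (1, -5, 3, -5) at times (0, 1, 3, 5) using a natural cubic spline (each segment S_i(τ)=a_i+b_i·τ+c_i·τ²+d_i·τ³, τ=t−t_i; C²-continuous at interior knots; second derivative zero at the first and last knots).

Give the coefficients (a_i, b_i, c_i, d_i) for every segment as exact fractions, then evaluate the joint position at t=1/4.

Δ: Δ0=-6, Δ1=4, Δ2=-4
row 1: diag=6, rhs=60; c'=1/3, d'=10
row 2: denom=8−2·1/3=22/3; d'=(-48−2·10)/(22/3)=-102/11
back: M2=-102/11
back: M1=10−1/3·-102/11=144/11
M: M0=0, M1=144/11, M2=-102/11, M3=0
seg 0: a=1, c=M0/2=0, d=(M1−M0)/(6·1)=24/11, b=Δ0−h0·(2M0+M1)/6=-90/11
seg 1: a=-5, c=M1/2=72/11, d=(M2−M1)/(6·2)=-41/22, b=Δ1−h1·(2M1+M2)/6=-18/11
seg 2: a=3, c=M2/2=-51/11, d=(M3−M2)/(6·2)=17/22, b=Δ2−h2·(2M2+M3)/6=24/11
t_q=1/4 → seg 0, τ=1/4; S=1+-90/11·τ+0·τ²+24/11·τ³=-89/88

  seg 0: a=1 b=-90/11 c=0 d=24/11
  seg 1: a=-5 b=-18/11 c=72/11 d=-41/22
  seg 2: a=3 b=24/11 c=-51/11 d=17/22
S(1/4) = -89/88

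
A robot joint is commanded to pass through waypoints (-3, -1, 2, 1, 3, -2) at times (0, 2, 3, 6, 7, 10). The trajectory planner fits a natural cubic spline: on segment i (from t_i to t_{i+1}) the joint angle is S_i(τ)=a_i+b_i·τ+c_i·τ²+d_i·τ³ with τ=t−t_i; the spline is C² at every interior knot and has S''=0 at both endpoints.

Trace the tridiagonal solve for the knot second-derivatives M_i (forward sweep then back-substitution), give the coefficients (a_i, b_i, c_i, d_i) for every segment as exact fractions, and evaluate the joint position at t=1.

  seg 0: a=-3 b=247/2529 c=0 d=1141/5058
  seg 1: a=-1 b=7093/2529 c=1141/843 d=-2929/2529
  seg 2: a=2 b=5152/2529 c=-596/281 d=10097/22761
  seg 3: a=1 b=3259/2529 c=4733/2529 d=-326/281
  seg 4: a=3 b=3923/2529 c=-4069/2529 d=4069/22761
S(1) = -4513/1686

Δ: Δ0=1, Δ1=3, Δ2=-1/3, Δ3=2, Δ4=-5/3
row 1: diag=6, rhs=12; c'=1/6, d'=2
row 2: denom=8−1·1/6=47/6; d'=(-20−1·2)/(47/6)=-132/47
row 3: denom=8−3·18/47=322/47; d'=(14−3·-132/47)/(322/47)=527/161
row 4: denom=8−1·47/322=2529/322; d'=(-22−1·527/161)/(2529/322)=-8138/2529
back: M4=-8138/2529
back: M3=527/161−47/322·-8138/2529=9466/2529
back: M2=-132/47−18/47·9466/2529=-1192/281
back: M1=2−1/6·-1192/281=2282/843
M: M0=0, M1=2282/843, M2=-1192/281, M3=9466/2529, M4=-8138/2529, M5=0
seg 0: a=-3, c=M0/2=0, d=(M1−M0)/(6·2)=1141/5058, b=Δ0−h0·(2M0+M1)/6=247/2529
seg 1: a=-1, c=M1/2=1141/843, d=(M2−M1)/(6·1)=-2929/2529, b=Δ1−h1·(2M1+M2)/6=7093/2529
seg 2: a=2, c=M2/2=-596/281, d=(M3−M2)/(6·3)=10097/22761, b=Δ2−h2·(2M2+M3)/6=5152/2529
seg 3: a=1, c=M3/2=4733/2529, d=(M4−M3)/(6·1)=-326/281, b=Δ3−h3·(2M3+M4)/6=3259/2529
seg 4: a=3, c=M4/2=-4069/2529, d=(M5−M4)/(6·3)=4069/22761, b=Δ4−h4·(2M4+M5)/6=3923/2529
t_q=1 → seg 0, τ=1; S=-3+247/2529·τ+0·τ²+1141/5058·τ³=-4513/1686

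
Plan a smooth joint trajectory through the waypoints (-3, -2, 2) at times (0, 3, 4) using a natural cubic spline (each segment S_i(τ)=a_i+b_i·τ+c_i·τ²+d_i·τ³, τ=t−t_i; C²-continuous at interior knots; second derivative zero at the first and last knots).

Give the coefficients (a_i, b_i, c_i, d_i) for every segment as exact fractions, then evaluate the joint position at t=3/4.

Δ: Δ0=1/3, Δ1=4
row 1: diag=8, rhs=22; c'=1/8, d'=11/4
back: M1=11/4
M: M0=0, M1=11/4, M2=0
seg 0: a=-3, c=M0/2=0, d=(M1−M0)/(6·3)=11/72, b=Δ0−h0·(2M0+M1)/6=-25/24
seg 1: a=-2, c=M1/2=11/8, d=(M2−M1)/(6·1)=-11/24, b=Δ1−h1·(2M1+M2)/6=37/12
t_q=3/4 → seg 0, τ=3/4; S=-3+-25/24·τ+0·τ²+11/72·τ³=-1903/512

  seg 0: a=-3 b=-25/24 c=0 d=11/72
  seg 1: a=-2 b=37/12 c=11/8 d=-11/24
S(3/4) = -1903/512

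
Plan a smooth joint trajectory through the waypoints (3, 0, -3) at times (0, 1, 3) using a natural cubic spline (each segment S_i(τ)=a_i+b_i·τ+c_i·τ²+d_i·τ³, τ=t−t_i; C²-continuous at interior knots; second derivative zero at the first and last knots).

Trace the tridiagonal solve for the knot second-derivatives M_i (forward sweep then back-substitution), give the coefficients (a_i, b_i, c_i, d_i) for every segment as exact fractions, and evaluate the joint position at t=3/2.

  seg 0: a=3 b=-13/4 c=0 d=1/4
  seg 1: a=0 b=-5/2 c=3/4 d=-1/8
S(3/2) = -69/64

Δ: Δ0=-3, Δ1=-3/2
row 1: diag=6, rhs=9; c'=1/3, d'=3/2
back: M1=3/2
M: M0=0, M1=3/2, M2=0
seg 0: a=3, c=M0/2=0, d=(M1−M0)/(6·1)=1/4, b=Δ0−h0·(2M0+M1)/6=-13/4
seg 1: a=0, c=M1/2=3/4, d=(M2−M1)/(6·2)=-1/8, b=Δ1−h1·(2M1+M2)/6=-5/2
t_q=3/2 → seg 1, τ=1/2; S=0+-5/2·τ+3/4·τ²+-1/8·τ³=-69/64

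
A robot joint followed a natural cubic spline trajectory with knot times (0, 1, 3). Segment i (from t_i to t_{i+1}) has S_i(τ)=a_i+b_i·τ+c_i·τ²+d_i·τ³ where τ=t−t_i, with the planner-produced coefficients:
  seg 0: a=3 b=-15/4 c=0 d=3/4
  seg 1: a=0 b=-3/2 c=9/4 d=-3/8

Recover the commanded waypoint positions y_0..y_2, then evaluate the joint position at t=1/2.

y_0=3 y_1=0 y_2=3
S(1/2) = 39/32

y_0 = S_0(0) = a_0 = 3
y_1 = S_1(0) = a_1 = 0
y_2 = S_1(2) = 3
t_q=1/2 is in segment 0 (τ=1/2); S_0(τ)=39/32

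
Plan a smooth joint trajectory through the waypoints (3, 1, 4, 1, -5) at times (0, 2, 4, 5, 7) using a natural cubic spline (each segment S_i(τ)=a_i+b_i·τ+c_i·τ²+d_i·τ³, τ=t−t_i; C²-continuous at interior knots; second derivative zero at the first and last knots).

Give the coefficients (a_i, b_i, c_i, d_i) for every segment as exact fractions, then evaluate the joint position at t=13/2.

  seg 0: a=3 b=-539/256 c=0 d=283/1024
  seg 1: a=1 b=155/128 c=849/512 d=-775/1024
  seg 2: a=4 b=-317/256 c=-369/128 d=287/256
  seg 3: a=1 b=-233/64 c=123/256 d=-41/512
S(13/2) = -14951/4096

Δ: Δ0=-1, Δ1=3/2, Δ2=-3, Δ3=-3
row 1: diag=8, rhs=15; c'=1/4, d'=15/8
row 2: denom=6−2·1/4=11/2; d'=(-27−2·15/8)/(11/2)=-123/22
row 3: denom=6−1·2/11=64/11; d'=(0−1·-123/22)/(64/11)=123/128
back: M3=123/128
back: M2=-123/22−2/11·123/128=-369/64
back: M1=15/8−1/4·-369/64=849/256
M: M0=0, M1=849/256, M2=-369/64, M3=123/128, M4=0
seg 0: a=3, c=M0/2=0, d=(M1−M0)/(6·2)=283/1024, b=Δ0−h0·(2M0+M1)/6=-539/256
seg 1: a=1, c=M1/2=849/512, d=(M2−M1)/(6·2)=-775/1024, b=Δ1−h1·(2M1+M2)/6=155/128
seg 2: a=4, c=M2/2=-369/128, d=(M3−M2)/(6·1)=287/256, b=Δ2−h2·(2M2+M3)/6=-317/256
seg 3: a=1, c=M3/2=123/256, d=(M4−M3)/(6·2)=-41/512, b=Δ3−h3·(2M3+M4)/6=-233/64
t_q=13/2 → seg 3, τ=3/2; S=1+-233/64·τ+123/256·τ²+-41/512·τ³=-14951/4096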